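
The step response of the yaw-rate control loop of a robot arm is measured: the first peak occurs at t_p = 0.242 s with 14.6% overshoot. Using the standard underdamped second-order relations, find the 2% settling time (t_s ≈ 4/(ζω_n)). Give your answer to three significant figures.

t_s ≈ 0.503 s

From the overshoot, ζ = −ln(OS)/√(π²+ln²(OS)) = 0.522.
From t_p = π/ω_d, ω_d = π/0.242 = 13.0 rad/s, so ω_n = ω_d/√(1−ζ²) = 15.2 rad/s.
t_s ≈ 4/(ζω_n) = 4/(0.522·15.2) = 0.503 s.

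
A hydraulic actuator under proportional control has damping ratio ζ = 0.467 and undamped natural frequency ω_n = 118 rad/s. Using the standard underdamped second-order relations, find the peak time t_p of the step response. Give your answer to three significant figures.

The damped frequency is ω_d = ω_n√(1−ζ²) = 118·√(1−0.218) = 104 rad/s.
Peak time t_p = π/ω_d = π/104 = 0.0301 s.

t_p ≈ 0.0301 s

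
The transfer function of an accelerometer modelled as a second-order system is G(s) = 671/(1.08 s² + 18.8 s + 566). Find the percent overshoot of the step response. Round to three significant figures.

%OS ≈ 27.5%

Dividing through by 1.08: denominator becomes s² + 17.41 s + 524.1.
So ω_n = √524.1 = 22.9 rad/s and ζ = 17.41/(2·22.9) = 0.380.
%OS = 100 e^{−πζ/√(1−ζ²)} with ζ = 0.380 gives 27.5%.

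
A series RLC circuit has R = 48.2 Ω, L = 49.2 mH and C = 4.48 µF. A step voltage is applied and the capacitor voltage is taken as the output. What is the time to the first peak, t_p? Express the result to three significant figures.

For a series RLC circuit (capacitor voltage as output), ω_n = 1/√(LC) = 1/√(49.2 mH · 4.48 µF) = 2130 rad/s.
ζ = (R/2)·√(C/L) = (48.2/2)·√(4.48 µF/49.2 mH) = 0.230.
The damped frequency ω_d = ω_n√(1−ζ²) = 2070 rad/s. t_p = π/ω_d = 0.00152 s.

t_p ≈ 0.00152 s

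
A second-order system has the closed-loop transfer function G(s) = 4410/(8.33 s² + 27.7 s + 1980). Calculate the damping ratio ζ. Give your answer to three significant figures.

ζ ≈ 0.108

Dividing through by 8.33: denominator becomes s² + 3.325 s + 237.7.
So ω_n = √237.7 = 15.4 rad/s and ζ = 3.325/(2·15.4) = 0.108.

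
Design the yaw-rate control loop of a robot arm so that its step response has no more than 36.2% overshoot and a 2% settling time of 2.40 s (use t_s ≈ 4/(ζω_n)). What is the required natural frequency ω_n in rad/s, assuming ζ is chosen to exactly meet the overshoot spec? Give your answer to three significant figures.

ω_n ≈ 5.42 rad/s

From %OS = 100·exp(−πζ/√(1−ζ²)), invert to get ζ = −ln(OS)/√(π² + ln²(OS)) with OS = 0.362.
−ln 0.362 = 1.016, so ζ = 1.016/√(π² + 1.032) = 0.308.
Then ω_n = 4/(ζ t_s) = 4/(0.308 × 2.40) = 5.42 rad/s.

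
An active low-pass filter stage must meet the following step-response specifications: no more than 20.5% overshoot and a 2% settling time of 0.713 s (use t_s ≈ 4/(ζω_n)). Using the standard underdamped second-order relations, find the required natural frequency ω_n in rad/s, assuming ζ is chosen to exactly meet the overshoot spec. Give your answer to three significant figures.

ω_n ≈ 12.5 rad/s

From %OS = 100·exp(−πζ/√(1−ζ²)), invert to get ζ = −ln(OS)/√(π² + ln²(OS)) with OS = 0.205.
−ln 0.205 = 1.585, so ζ = 1.585/√(π² + 2.511) = 0.450.
Then ω_n = 4/(ζ t_s) = 4/(0.450 × 0.713) = 12.5 rad/s.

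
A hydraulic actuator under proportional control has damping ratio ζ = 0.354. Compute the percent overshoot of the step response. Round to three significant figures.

For an underdamped second-order system, %OS = 100·exp(−πζ/√(1−ζ²)).
πζ/√(1−ζ²) = π·0.354/√(1−0.125) = 1.189, so %OS = 100·e^(−1.189) = 30.4%.

%OS ≈ 30.4%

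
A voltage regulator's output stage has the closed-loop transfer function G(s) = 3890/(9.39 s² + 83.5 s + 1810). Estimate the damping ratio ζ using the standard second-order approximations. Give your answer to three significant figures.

Dividing through by 9.39: denominator becomes s² + 8.892 s + 192.8.
So ω_n = √192.8 = 13.9 rad/s and ζ = 8.892/(2·13.9) = 0.320.

ζ ≈ 0.320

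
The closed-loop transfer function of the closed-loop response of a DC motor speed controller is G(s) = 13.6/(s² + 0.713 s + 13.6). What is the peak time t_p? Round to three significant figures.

t_p ≈ 0.856 s

Comparing the denominator to s² + 2ζω_n s + ω_n²: ω_n = √13.6 = 3.69 rad/s, and 2ζω_n = 0.713 so ζ = 0.713/(2·3.69) = 0.0967.
ω_d = ω_n√(1−ζ²) = 3.67 rad/s. Then t_p = π/ω_d = 0.856 s.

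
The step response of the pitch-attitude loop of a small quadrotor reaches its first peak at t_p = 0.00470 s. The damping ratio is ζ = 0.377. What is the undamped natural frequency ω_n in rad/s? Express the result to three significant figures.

ω_n ≈ 722 rad/s

Peak time t_p = π/ω_d, so ω_d = π/t_p = π/0.00470 = 668 rad/s.
ω_n = ω_d/√(1−ζ²) = 668/√0.858 = 722 rad/s.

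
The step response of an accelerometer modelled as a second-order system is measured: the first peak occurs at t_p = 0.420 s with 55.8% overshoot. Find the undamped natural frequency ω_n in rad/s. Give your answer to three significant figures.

ζ from %OS: ζ = |ln 0.558|/√(π²+ln²0.558) = 0.183.
t_p = π/ω_d ⇒ ω_d = 7.48 rad/s; then ω_n = ω_d/√(1−ζ²) = 7.61 rad/s.

ω_n ≈ 7.61 rad/s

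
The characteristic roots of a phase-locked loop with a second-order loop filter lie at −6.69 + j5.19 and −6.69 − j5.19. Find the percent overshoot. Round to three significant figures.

%OS ≈ 1.74%

The poles are at −σ ± jω_d with σ = 6.69 and ω_d = 5.19, so ω_n = √(σ²+ω_d²) = 8.47 rad/s and ζ = σ/ω_n = 0.790.
%OS = 100·exp(−πζ/√(1−ζ²)) = 1.74%.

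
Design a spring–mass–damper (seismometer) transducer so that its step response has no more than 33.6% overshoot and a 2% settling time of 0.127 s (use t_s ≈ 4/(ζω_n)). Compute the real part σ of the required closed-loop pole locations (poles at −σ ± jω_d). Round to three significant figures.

σ ≈ 31.5

The settling-time spec alone fixes σ = ζω_n = 4/t_s = 4/0.127 = 31.5.
(Overshoot then fixes ζ = 0.328 and hence ω_d = σ·√(1−ζ²)/ζ = 90.7 rad/s.)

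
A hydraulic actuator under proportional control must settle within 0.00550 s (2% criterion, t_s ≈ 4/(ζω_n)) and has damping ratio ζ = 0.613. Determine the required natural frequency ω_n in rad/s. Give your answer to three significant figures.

ω_n ≈ 1190 rad/s

Rearranging t_s ≈ 4/(ζω_n) gives ω_n = 4/(ζ·t_s) = 4/(0.613 × 0.00550) = 1190 rad/s.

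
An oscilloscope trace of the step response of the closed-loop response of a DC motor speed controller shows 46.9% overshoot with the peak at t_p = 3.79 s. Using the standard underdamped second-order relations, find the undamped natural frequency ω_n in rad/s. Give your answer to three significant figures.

ω_n ≈ 0.853 rad/s

From the overshoot, ζ = −ln(OS)/√(π²+ln²(OS)) = 0.234.
t_p = π/ω_d ⇒ ω_d = 0.829 rad/s; then ω_n = ω_d/√(1−ζ²) = 0.853 rad/s.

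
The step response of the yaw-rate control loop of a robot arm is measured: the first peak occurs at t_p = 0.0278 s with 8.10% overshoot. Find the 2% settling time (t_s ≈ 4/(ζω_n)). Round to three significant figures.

t_s ≈ 0.0442 s

From the overshoot, ζ = −ln(OS)/√(π²+ln²(OS)) = 0.625.
t_p = π/ω_d ⇒ ω_d = 113 rad/s; then ω_n = ω_d/√(1−ζ²) = 145 rad/s.
t_s ≈ 4/(ζω_n) = 4/(0.625·145) = 0.0442 s.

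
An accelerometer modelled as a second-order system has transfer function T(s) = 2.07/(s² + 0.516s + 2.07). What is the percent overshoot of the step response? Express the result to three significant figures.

ω_n = √2.07 = 1.44 rad/s; ζ = 0.516/(2·1.44) = 0.179.
%OS = 100 e^{−πζ/√(1−ζ²)} with ζ = 0.179 gives 56.4%.

%OS ≈ 56.4%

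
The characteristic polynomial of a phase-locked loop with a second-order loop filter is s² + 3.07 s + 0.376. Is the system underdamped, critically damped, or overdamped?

a² − 4b = 7.9 > 0 (two distinct real roots); the system is overdamped.

overdamped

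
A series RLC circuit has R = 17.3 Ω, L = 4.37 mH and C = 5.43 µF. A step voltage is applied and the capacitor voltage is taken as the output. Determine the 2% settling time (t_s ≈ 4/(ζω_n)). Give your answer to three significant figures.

t_s ≈ 0.00202 s

For a series RLC circuit (capacitor voltage as output), ω_n = 1/√(LC) = 1/√(4.37 mH · 5.43 µF) = 6490 rad/s.
ζ = (R/2)·√(C/L) = (17.3/2)·√(5.43 µF/4.37 mH) = 0.305.
t_s ≈ 4/(ζω_n) = 0.00202 s.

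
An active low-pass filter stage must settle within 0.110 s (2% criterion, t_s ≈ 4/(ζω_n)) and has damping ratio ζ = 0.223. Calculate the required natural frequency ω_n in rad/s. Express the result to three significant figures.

Rearranging t_s ≈ 4/(ζω_n) gives ω_n = 4/(ζ·t_s) = 4/(0.223 × 0.110) = 163 rad/s.

ω_n ≈ 163 rad/s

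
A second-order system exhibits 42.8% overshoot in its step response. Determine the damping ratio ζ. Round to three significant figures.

ζ = −ln(OS)/√(π² + (ln OS)²). With OS = 0.428, ln OS = −0.8486 and ζ = 0.8486/3.254 = 0.261.

ζ ≈ 0.261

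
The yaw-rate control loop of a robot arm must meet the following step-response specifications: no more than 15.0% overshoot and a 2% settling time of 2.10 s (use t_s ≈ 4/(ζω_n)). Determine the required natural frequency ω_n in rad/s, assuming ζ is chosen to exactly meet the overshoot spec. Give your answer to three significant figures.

ζ = −ln(OS)/√(π² + (ln OS)²). With OS = 0.150, ln OS = −1.897 and ζ = 1.897/3.670 = 0.517.
Then ω_n = 4/(ζ t_s) = 4/(0.517 × 2.10) = 3.68 rad/s.

ω_n ≈ 3.68 rad/s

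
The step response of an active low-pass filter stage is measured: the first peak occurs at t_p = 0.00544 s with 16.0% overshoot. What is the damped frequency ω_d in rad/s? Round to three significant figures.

t_p = π/ω_d, so ω_d = π/0.00544 = 577 rad/s.

ω_d ≈ 577 rad/s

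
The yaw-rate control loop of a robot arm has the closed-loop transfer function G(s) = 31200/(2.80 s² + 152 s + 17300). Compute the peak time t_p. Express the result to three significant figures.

t_p ≈ 0.0426 s

Dividing through by 2.80: denominator becomes s² + 54.29 s + 6179.
So ω_n = √6179 = 78.6 rad/s and ζ = 54.29/(2·78.6) = 0.345.
ω_d = ω_n√(1−ζ²) = 73.8 rad/s. t_p = π/ω_d = 0.0426 s.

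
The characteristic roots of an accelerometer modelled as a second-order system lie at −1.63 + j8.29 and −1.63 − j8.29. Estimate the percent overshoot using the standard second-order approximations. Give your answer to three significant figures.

%OS ≈ 53.9%

|pole| = ω_n = √(1.63² + 8.29²) = 8.45 rad/s; ζ = cos θ = σ/ω_n = 0.193.
%OS = 100·exp(−πζ/√(1−ζ²)) = 53.9%.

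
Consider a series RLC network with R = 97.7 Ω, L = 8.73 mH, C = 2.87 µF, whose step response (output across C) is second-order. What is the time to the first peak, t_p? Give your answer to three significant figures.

t_p ≈ 0.00107 s

For a series RLC circuit (capacitor voltage as output), ω_n = 1/√(LC) = 1/√(8.73 mH · 2.87 µF) = 6320 rad/s.
ζ = (R/2)·√(C/L) = (97.7/2)·√(2.87 µF/8.73 mH) = 0.886.
ω_d = ω_n√(1−ζ²) = 2930 rad/s. t_p = π/ω_d = 0.00107 s.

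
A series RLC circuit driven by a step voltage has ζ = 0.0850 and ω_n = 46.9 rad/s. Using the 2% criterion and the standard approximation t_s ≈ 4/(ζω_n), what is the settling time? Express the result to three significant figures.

t_s ≈ 1.00 s

t_s ≈ 4/(ζω_n) = 4/(0.0850 × 46.9) = 1.00 s.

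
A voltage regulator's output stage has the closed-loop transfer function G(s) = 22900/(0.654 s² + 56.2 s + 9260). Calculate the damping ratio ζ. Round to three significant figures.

Dividing through by 0.654: denominator becomes s² + 85.93 s + 14160.
So ω_n = √14160 = 119 rad/s and ζ = 85.93/(2·119) = 0.361.

ζ ≈ 0.361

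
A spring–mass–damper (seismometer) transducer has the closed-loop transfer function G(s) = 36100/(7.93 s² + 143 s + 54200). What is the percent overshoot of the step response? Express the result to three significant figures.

Dividing through by 7.93: denominator becomes s² + 18.03 s + 6835.
So ω_n = √6835 = 82.7 rad/s and ζ = 18.03/(2·82.7) = 0.109.
%OS = 100 e^{−πζ/√(1−ζ²)} with ζ = 0.109 gives 70.8%.

%OS ≈ 70.8%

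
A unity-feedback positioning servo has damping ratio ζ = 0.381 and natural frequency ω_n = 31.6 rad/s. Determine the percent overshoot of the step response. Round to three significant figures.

%OS ≈ 27.4%

For an underdamped second-order system, %OS = 100·exp(−πζ/√(1−ζ²)).
πζ/√(1−ζ²) = π·0.381/√(1−0.145) = 1.295, so %OS = 100·e^(−1.295) = 27.4%.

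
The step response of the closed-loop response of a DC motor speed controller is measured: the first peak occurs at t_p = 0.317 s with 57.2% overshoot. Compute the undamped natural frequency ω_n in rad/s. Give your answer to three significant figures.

ω_n ≈ 10.1 rad/s

The overshoot fixes ζ = −ln(OS)/√(π²+ln²(OS)) = 0.175.
From t_p = π/ω_d, ω_d = π/0.317 = 9.91 rad/s, so ω_n = ω_d/√(1−ζ²) = 10.1 rad/s.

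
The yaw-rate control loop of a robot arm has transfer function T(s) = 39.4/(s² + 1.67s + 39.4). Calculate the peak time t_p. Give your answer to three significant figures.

Comparing the denominator to s² + 2ζω_n s + ω_n²: ω_n = √39.4 = 6.28 rad/s, and 2ζω_n = 1.67 so ζ = 1.67/(2·6.28) = 0.133.
ω_d = 6.28·√(1 − 0.133²) = 6.22 rad/s. Then t_p = π/ω_d = 0.505 s.

t_p ≈ 0.505 s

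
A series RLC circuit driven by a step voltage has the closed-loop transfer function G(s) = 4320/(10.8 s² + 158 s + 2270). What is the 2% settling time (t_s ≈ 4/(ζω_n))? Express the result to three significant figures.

t_s ≈ 0.547 s

Dividing through by 10.8: denominator becomes s² + 14.63 s + 210.2.
So ω_n = √210.2 = 14.5 rad/s and ζ = 14.63/(2·14.5) = 0.505.
t_s ≈ 4/(ζω_n) = 0.547 s.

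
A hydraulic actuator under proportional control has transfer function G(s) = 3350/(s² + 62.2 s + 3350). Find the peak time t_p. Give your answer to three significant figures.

t_p ≈ 0.0644 s

Comparing the denominator to s² + 2ζω_n s + ω_n²: ω_n = √3350 = 57.9 rad/s, and 2ζω_n = 62.2 so ζ = 62.2/(2·57.9) = 0.537.
ω_d = ω_n√(1−ζ²) = 48.8 rad/s. Then t_p = π/ω_d = 0.0644 s.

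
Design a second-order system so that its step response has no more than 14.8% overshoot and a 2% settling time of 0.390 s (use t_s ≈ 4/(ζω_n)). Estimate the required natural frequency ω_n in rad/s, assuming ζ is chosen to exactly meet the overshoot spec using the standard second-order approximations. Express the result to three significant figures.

From %OS = 100·exp(−πζ/√(1−ζ²)), invert to get ζ = −ln(OS)/√(π² + ln²(OS)) with OS = 0.148.
−ln 0.148 = 1.911, so ζ = 1.911/√(π² + 3.650) = 0.520.
Then ω_n = 4/(ζ t_s) = 4/(0.520 × 0.390) = 19.7 rad/s.

ω_n ≈ 19.7 rad/s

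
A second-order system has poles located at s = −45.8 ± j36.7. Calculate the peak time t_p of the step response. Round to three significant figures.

t_p ≈ 0.0856 s

t_p = π/ω_d with ω_d = 36.7 (the imaginary part), so t_p = 0.0856 s.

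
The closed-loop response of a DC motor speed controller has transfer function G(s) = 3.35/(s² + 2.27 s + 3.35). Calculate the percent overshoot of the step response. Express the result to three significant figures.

%OS ≈ 8.35%

Comparing the denominator to s² + 2ζω_n s + ω_n²: ω_n = √3.35 = 1.83 rad/s, and 2ζω_n = 2.27 so ζ = 2.27/(2·1.83) = 0.620.
%OS = 100·exp(−πζ/√(1−ζ²)) = 8.35%.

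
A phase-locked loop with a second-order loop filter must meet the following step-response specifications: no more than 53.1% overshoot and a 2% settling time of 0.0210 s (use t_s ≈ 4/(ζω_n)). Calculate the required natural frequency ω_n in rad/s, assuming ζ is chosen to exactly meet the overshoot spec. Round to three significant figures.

ω_n ≈ 964 rad/s

Inverting the overshoot relation: ζ = |ln 0.531|/√(π² + ln²0.531) = 0.198.
Then ω_n = 4/(ζ t_s) = 4/(0.198 × 0.0210) = 964 rad/s.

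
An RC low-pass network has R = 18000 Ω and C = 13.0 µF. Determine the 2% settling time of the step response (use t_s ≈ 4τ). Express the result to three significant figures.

t_s ≈ 0.936 s

τ = RC = 18000 × 13.0 µF = 0.234 s.
t_s ≈ 4τ = 0.936 s.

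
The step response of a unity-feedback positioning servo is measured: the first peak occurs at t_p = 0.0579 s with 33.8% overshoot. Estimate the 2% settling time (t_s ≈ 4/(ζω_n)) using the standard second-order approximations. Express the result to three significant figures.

t_s ≈ 0.214 s

ζ from %OS: ζ = |ln 0.338|/√(π²+ln²0.338) = 0.326.
From t_p = π/ω_d, ω_d = π/0.0579 = 54.3 rad/s, so ω_n = ω_d/√(1−ζ²) = 57.4 rad/s.
t_s ≈ 4/(ζω_n) = 4/(0.326·57.4) = 0.214 s.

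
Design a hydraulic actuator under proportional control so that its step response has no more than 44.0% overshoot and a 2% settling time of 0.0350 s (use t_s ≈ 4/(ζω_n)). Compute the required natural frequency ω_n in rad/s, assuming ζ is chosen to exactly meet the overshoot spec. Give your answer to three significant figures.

ζ = −ln(OS)/√(π² + (ln OS)²). With OS = 0.440, ln OS = −0.8210 and ζ = 0.8210/3.247 = 0.253.
From t_s ≈ 4/(ζω_n): ω_n = 4/(ζ·t_s) = 4/(0.253·0.0350) = 452 rad/s.

ω_n ≈ 452 rad/s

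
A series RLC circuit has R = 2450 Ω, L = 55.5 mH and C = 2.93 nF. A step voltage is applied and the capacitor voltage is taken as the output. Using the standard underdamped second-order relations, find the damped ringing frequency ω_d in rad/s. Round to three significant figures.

For a series RLC circuit (capacitor voltage as output), ω_n = 1/√(LC) = 1/√(55.5 mH · 2.93 nF) = 78400 rad/s.
ζ = (R/2)·√(C/L) = (2450/2)·√(2.93 nF/55.5 mH) = 0.281.
ω_d = 78400·√(1 − 0.281²) = 75200 rad/s.

ω_d ≈ 75200 rad/s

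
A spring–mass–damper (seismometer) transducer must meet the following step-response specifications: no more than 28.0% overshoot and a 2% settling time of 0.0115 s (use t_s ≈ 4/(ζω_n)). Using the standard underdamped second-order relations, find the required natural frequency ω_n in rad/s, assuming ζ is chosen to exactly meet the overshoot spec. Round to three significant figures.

ω_n ≈ 926 rad/s

ζ = −ln(OS)/√(π² + (ln OS)²). With OS = 0.280, ln OS = −1.273 and ζ = 1.273/3.390 = 0.376.
Then ω_n = 4/(ζ t_s) = 4/(0.376 × 0.0115) = 926 rad/s.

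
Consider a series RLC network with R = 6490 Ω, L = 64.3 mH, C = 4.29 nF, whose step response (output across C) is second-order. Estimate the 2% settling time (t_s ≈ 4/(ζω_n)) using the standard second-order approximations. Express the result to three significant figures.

For a series RLC circuit (capacitor voltage as output), ω_n = 1/√(LC) = 1/√(64.3 mH · 4.29 nF) = 60200 rad/s.
ζ = (R/2)·√(C/L) = (6490/2)·√(4.29 nF/64.3 mH) = 0.838.
t_s ≈ 4/(ζω_n) = 0.0000793 s.

t_s ≈ 0.0000793 s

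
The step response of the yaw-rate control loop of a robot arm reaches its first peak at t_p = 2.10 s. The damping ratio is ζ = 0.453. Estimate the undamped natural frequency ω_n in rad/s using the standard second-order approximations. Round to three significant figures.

Peak time t_p = π/ω_d, so ω_d = π/t_p = π/2.10 = 1.50 rad/s.
ω_n = ω_d/√(1−ζ²) = 1.50/√0.795 = 1.68 rad/s.

ω_n ≈ 1.68 rad/s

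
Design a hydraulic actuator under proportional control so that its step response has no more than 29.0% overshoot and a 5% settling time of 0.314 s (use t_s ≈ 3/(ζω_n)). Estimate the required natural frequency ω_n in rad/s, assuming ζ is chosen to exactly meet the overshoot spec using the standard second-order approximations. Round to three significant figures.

ω_n ≈ 26.1 rad/s

Inverting the overshoot relation: ζ = |ln 0.290|/√(π² + ln²0.290) = 0.367.
Then ω_n = 3/(ζ t_s) = 3/(0.367 × 0.314) = 26.1 rad/s.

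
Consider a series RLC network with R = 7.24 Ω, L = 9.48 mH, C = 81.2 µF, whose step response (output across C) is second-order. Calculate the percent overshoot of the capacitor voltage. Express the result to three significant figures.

For a series RLC circuit (capacitor voltage as output), ω_n = 1/√(LC) = 1/√(9.48 mH · 81.2 µF) = 1140 rad/s.
ζ = (R/2)·√(C/L) = (7.24/2)·√(81.2 µF/9.48 mH) = 0.335.
%OS = 100 e^{−πζ/√(1−ζ²)} with ζ = 0.335 gives 32.7%.

%OS ≈ 32.7%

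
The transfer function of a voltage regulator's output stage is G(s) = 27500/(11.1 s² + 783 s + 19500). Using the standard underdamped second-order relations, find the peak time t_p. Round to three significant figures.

t_p ≈ 0.139 s

Dividing through by 11.1: denominator becomes s² + 70.54 s + 1757.
So ω_n = √1757 = 41.9 rad/s and ζ = 70.54/(2·41.9) = 0.841.
ω_d = 41.9·√(1 − 0.841²) = 22.6 rad/s. t_p = π/ω_d = 0.139 s.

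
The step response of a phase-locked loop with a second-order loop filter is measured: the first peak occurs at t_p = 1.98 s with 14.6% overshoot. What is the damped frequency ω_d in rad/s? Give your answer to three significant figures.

ω_d ≈ 1.59 rad/s

t_p = π/ω_d, so ω_d = π/1.98 = 1.59 rad/s.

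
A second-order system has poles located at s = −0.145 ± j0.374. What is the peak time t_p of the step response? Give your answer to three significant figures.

t_p = π/ω_d with ω_d = 0.374 (the imaginary part), so t_p = 8.40 s.

t_p ≈ 8.40 s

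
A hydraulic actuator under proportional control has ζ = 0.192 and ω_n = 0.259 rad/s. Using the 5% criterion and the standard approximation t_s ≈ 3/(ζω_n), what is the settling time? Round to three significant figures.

t_s ≈ 3/(ζω_n) = 3/(0.192 × 0.259) = 60.3 s.

t_s ≈ 60.3 s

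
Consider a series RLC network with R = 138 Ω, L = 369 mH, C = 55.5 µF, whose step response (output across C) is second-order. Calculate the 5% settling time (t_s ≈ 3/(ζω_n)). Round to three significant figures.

t_s ≈ 0.0160 s

For a series RLC circuit (capacitor voltage as output), ω_n = 1/√(LC) = 1/√(369 mH · 55.5 µF) = 221 rad/s.
ζ = (R/2)·√(C/L) = (138/2)·√(55.5 µF/369 mH) = 0.846.
t_s ≈ 3/(ζω_n) = 0.0160 s.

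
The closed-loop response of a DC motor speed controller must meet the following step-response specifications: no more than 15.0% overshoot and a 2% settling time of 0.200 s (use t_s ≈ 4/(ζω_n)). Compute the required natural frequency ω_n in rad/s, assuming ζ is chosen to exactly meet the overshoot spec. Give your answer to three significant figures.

ω_n ≈ 38.7 rad/s

From %OS = 100·exp(−πζ/√(1−ζ²)), invert to get ζ = −ln(OS)/√(π² + ln²(OS)) with OS = 0.150.
−ln 0.150 = 1.897, so ζ = 1.897/√(π² + 3.599) = 0.517.
From t_s ≈ 4/(ζω_n): ω_n = 4/(ζ·t_s) = 4/(0.517·0.200) = 38.7 rad/s.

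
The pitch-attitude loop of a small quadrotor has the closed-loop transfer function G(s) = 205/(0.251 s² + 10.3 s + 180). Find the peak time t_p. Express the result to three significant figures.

t_p ≈ 0.183 s

Dividing through by 0.251: denominator becomes s² + 41.04 s + 717.1.
So ω_n = √717.1 = 26.8 rad/s and ζ = 41.04/(2·26.8) = 0.766.
ω_d = ω_n√(1−ζ²) = 17.2 rad/s. t_p = π/ω_d = 0.183 s.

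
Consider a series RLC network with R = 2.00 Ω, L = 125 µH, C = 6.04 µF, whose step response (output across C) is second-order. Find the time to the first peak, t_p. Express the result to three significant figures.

t_p ≈ 0.0000885 s

For a series RLC circuit (capacitor voltage as output), ω_n = 1/√(LC) = 1/√(125 µH · 6.04 µF) = 36400 rad/s.
ζ = (R/2)·√(C/L) = (2.00/2)·√(6.04 µF/125 µH) = 0.220.
ω_d = ω_n√(1−ζ²) = 35500 rad/s. t_p = π/ω_d = 0.0000885 s.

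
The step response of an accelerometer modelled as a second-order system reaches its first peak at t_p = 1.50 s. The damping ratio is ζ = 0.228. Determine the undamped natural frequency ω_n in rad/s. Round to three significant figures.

ω_n ≈ 2.15 rad/s

Peak time t_p = π/ω_d, so ω_d = π/t_p = π/1.50 = 2.09 rad/s.
ω_n = ω_d/√(1−ζ²) = 2.09/√0.948 = 2.15 rad/s.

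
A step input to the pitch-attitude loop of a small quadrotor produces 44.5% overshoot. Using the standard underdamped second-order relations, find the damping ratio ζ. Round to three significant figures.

ζ ≈ 0.250

Inverting the overshoot relation: ζ = |ln 0.445|/√(π² + ln²0.445) = 0.250.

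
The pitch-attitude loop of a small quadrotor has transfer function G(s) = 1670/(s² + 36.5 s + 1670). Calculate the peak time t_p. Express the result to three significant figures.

t_p ≈ 0.0859 s

Comparing the denominator to s² + 2ζω_n s + ω_n²: ω_n = √1670 = 40.9 rad/s, and 2ζω_n = 36.5 so ζ = 36.5/(2·40.9) = 0.447.
ω_d = 40.9·√(1 − 0.447²) = 36.6 rad/s. Then t_p = π/ω_d = 0.0859 s.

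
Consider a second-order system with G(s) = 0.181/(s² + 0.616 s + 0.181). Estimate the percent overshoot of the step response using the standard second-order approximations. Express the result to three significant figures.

%OS ≈ 3.70%

Matching coefficients with s² + 2ζω_n s + ω_n² gives ω_n² = 0.181 ⇒ ω_n = 0.425 rad/s, and ζ = 0.616/(2ω_n) = 0.724.
Overshoot: exp(−π·0.724/√(1−0.724²)) = 0.0370, i.e. 3.70%.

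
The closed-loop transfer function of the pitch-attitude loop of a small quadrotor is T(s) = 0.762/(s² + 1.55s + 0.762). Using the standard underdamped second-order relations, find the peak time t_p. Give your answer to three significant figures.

t_p ≈ 7.82 s

ω_n = √0.762 = 0.873 rad/s; ζ = 1.55/(2·0.873) = 0.888.
ω_d = 0.873·√(1 − 0.888²) = 0.402 rad/s. Then t_p = π/ω_d = 7.82 s.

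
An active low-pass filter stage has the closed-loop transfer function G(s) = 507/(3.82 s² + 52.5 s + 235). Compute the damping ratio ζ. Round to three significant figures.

Dividing through by 3.82: denominator becomes s² + 13.74 s + 61.52.
So ω_n = √61.52 = 7.84 rad/s and ζ = 13.74/(2·7.84) = 0.876.

ζ ≈ 0.876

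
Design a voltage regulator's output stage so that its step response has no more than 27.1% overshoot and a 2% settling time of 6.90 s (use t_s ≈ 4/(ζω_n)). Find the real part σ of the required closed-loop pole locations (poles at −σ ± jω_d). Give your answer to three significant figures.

The settling-time spec alone fixes σ = ζω_n = 4/t_s = 4/6.90 = 0.580.
(Overshoot then fixes ζ = 0.384 and hence ω_d = σ·√(1−ζ²)/ζ = 1.39 rad/s.)

σ ≈ 0.580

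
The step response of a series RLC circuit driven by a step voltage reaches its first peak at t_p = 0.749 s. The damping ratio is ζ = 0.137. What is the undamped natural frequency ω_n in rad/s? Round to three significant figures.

ω_n ≈ 4.23 rad/s

Peak time t_p = π/ω_d, so ω_d = π/t_p = π/0.749 = 4.19 rad/s.
ω_n = ω_d/√(1−ζ²) = 4.19/√0.981 = 4.23 rad/s.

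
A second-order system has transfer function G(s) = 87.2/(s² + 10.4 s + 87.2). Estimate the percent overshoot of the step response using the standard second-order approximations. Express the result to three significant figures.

Matching coefficients with s² + 2ζω_n s + ω_n² gives ω_n² = 87.2 ⇒ ω_n = 9.34 rad/s, and ζ = 10.4/(2ω_n) = 0.557.
Overshoot: exp(−π·0.557/√(1−0.557²)) = 0.122, i.e. 12.2%.

%OS ≈ 12.2%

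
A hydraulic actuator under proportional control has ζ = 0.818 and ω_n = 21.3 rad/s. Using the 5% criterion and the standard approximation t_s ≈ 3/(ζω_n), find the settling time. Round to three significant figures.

t_s ≈ 3/(ζω_n) = 3/(0.818 × 21.3) = 0.172 s.

t_s ≈ 0.172 s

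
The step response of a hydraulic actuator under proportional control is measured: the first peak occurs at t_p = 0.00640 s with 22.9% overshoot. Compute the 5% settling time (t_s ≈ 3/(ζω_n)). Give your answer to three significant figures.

t_s ≈ 0.0130 s

The overshoot fixes ζ = −ln(OS)/√(π²+ln²(OS)) = 0.425.
From t_p = π/ω_d, ω_d = π/0.00640 = 491 rad/s, so ω_n = ω_d/√(1−ζ²) = 542 rad/s.
t_s ≈ 3/(ζω_n) = 3/(0.425·542) = 0.0130 s.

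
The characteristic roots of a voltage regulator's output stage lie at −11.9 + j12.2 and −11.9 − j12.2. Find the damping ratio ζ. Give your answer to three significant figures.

|pole| = ω_n = √(11.9² + 12.2²) = 17.0 rad/s; ζ = cos θ = σ/ω_n = 0.698.

ζ ≈ 0.698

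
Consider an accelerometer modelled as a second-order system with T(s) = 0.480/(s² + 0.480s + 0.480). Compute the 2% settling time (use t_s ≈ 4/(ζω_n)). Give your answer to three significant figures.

t_s ≈ 16.7 s

Comparing the denominator to s² + 2ζω_n s + ω_n²: ω_n = √0.480 = 0.693 rad/s, and 2ζω_n = 0.480 so ζ = 0.480/(2·0.693) = 0.346.
t_s ≈ 4/(ζω_n) = 4/(0.346·0.693) = 16.7 s.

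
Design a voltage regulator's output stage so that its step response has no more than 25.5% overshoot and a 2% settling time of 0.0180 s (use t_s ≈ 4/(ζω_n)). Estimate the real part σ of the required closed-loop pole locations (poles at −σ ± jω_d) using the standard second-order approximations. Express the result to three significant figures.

The settling-time spec alone fixes σ = ζω_n = 4/t_s = 4/0.0180 = 222.
(Overshoot then fixes ζ = 0.399 and hence ω_d = σ·√(1−ζ²)/ζ = 511 rad/s.)

σ ≈ 222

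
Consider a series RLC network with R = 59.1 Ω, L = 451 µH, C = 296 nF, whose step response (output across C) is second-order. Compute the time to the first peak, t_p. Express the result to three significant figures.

t_p ≈ 0.0000556 s

For a series RLC circuit (capacitor voltage as output), ω_n = 1/√(LC) = 1/√(451 µH · 296 nF) = 86500 rad/s.
ζ = (R/2)·√(C/L) = (59.1/2)·√(296 nF/451 µH) = 0.757.
ω_d = 86500·√(1 − 0.757²) = 56500 rad/s. t_p = π/ω_d = 0.0000556 s.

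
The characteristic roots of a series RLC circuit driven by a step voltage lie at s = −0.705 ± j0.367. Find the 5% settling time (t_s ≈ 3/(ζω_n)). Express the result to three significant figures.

t_s ≈ 4.26 s

For poles at −σ ± jω_d, ζω_n = σ = 0.705, so t_s ≈ 3/σ = 4.26 s.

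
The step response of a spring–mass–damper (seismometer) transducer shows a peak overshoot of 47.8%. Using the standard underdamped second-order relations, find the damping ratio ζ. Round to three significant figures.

ζ ≈ 0.229

From %OS = 100·exp(−πζ/√(1−ζ²)), invert to get ζ = −ln(OS)/√(π² + ln²(OS)) with OS = 0.478.
−ln 0.478 = 0.7381, so ζ = 0.7381/√(π² + 0.5449) = 0.229.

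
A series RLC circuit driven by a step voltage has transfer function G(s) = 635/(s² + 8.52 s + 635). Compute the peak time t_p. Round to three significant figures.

t_p ≈ 0.126 s

ω_n = √635 = 25.2 rad/s; ζ = 8.52/(2·25.2) = 0.169.
ω_d = 25.2·√(1 − 0.169²) = 24.8 rad/s. Then t_p = π/ω_d = 0.126 s.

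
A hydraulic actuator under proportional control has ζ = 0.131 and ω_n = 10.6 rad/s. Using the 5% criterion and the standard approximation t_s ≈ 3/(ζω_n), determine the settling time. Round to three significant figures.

t_s ≈ 3/(ζω_n) = 3/(0.131 × 10.6) = 2.16 s.

t_s ≈ 2.16 s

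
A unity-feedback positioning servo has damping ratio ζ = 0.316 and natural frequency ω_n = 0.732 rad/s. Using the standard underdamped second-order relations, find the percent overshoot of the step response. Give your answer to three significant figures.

%OS ≈ 35.1%

For an underdamped second-order system, %OS = 100·exp(−πζ/√(1−ζ²)).
πζ/√(1−ζ²) = π·0.316/√(1−0.0999) = 1.046, so %OS = 100·e^(−1.046) = 35.1%.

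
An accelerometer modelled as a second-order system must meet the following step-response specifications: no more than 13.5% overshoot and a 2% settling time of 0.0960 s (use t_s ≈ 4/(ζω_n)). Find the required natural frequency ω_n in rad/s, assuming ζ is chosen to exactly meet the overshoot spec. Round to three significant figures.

ω_n ≈ 77.5 rad/s

ζ = −ln(OS)/√(π² + (ln OS)²). With OS = 0.135, ln OS = −2.002 and ζ = 2.002/3.726 = 0.538.
Then ω_n = 4/(ζ t_s) = 4/(0.538 × 0.0960) = 77.5 rad/s.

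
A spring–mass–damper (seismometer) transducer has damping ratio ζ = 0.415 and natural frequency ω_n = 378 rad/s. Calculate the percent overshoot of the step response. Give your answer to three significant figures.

For an underdamped second-order system, %OS = 100·exp(−πζ/√(1−ζ²)).
πζ/√(1−ζ²) = π·0.415/√(1−0.172) = 1.433, so %OS = 100·e^(−1.433) = 23.9%.

%OS ≈ 23.9%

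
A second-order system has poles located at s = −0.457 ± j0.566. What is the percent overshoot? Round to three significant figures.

|pole| = ω_n = √(0.457² + 0.566²) = 0.727 rad/s; ζ = cos θ = σ/ω_n = 0.628.
%OS = 100 e^{−πζ/√(1−ζ²)} with ζ = 0.628 gives 7.91%.

%OS ≈ 7.91%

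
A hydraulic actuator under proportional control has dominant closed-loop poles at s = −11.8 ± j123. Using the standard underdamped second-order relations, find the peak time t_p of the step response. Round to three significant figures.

t_p = π/ω_d with ω_d = 123 (the imaginary part), so t_p = 0.0255 s.

t_p ≈ 0.0255 s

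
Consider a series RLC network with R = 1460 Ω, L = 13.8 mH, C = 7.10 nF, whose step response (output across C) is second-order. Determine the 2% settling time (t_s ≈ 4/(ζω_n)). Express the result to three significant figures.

For a series RLC circuit (capacitor voltage as output), ω_n = 1/√(LC) = 1/√(13.8 mH · 7.10 nF) = 101000 rad/s.
ζ = (R/2)·√(C/L) = (1460/2)·√(7.10 nF/13.8 mH) = 0.524.
t_s ≈ 4/(ζω_n) = 0.0000756 s.

t_s ≈ 0.0000756 s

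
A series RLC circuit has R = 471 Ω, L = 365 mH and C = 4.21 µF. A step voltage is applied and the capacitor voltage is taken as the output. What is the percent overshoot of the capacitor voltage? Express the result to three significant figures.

%OS ≈ 1.52%

For a series RLC circuit (capacitor voltage as output), ω_n = 1/√(LC) = 1/√(365 mH · 4.21 µF) = 807 rad/s.
ζ = (R/2)·√(C/L) = (471/2)·√(4.21 µF/365 mH) = 0.800.
%OS = 100·exp(−πζ/√(1−ζ²)) = 1.52%.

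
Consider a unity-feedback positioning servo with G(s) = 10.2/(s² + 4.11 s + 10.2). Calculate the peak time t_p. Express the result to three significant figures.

ω_n = √10.2 = 3.19 rad/s; ζ = 4.11/(2·3.19) = 0.643.
ω_d = ω_n√(1−ζ²) = 2.44 rad/s. Then t_p = π/ω_d = 1.29 s.

t_p ≈ 1.29 s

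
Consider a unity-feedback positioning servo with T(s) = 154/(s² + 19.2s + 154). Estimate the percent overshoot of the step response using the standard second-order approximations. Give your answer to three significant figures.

ω_n = √154 = 12.4 rad/s; ζ = 19.2/(2·12.4) = 0.774.
Overshoot: exp(−π·0.774/√(1−0.774²)) = 0.0216, i.e. 2.16%.

%OS ≈ 2.16%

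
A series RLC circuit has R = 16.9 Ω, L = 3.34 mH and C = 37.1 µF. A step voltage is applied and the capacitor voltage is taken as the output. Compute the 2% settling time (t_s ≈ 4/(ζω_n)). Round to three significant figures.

t_s ≈ 0.00158 s

For a series RLC circuit (capacitor voltage as output), ω_n = 1/√(LC) = 1/√(3.34 mH · 37.1 µF) = 2840 rad/s.
ζ = (R/2)·√(C/L) = (16.9/2)·√(37.1 µF/3.34 mH) = 0.891.
t_s ≈ 4/(ζω_n) = 0.00158 s.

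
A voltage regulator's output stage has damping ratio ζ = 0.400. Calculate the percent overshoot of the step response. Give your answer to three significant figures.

For an underdamped second-order system, %OS = 100·exp(−πζ/√(1−ζ²)).
πζ/√(1−ζ²) = π·0.400/√(1−0.160) = 1.371, so %OS = 100·e^(−1.371) = 25.4%.

%OS ≈ 25.4%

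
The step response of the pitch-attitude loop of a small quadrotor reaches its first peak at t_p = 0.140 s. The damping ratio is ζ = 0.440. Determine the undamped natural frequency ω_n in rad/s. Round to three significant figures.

ω_n ≈ 25.0 rad/s

Peak time t_p = π/ω_d, so ω_d = π/t_p = π/0.140 = 22.4 rad/s.
ω_n = ω_d/√(1−ζ²) = 22.4/√0.806 = 25.0 rad/s.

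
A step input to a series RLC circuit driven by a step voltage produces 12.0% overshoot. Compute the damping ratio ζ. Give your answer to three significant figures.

ζ ≈ 0.559

ζ = −ln(OS)/√(π² + (ln OS)²). With OS = 0.120, ln OS = −2.120 and ζ = 2.120/3.790 = 0.559.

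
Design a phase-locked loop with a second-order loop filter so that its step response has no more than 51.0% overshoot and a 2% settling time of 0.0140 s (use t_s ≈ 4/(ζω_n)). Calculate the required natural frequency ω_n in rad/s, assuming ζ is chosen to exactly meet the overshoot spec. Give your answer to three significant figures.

ζ = −ln(OS)/√(π² + (ln OS)²). With OS = 0.510, ln OS = −0.6733 and ζ = 0.6733/3.213 = 0.210.
From t_s ≈ 4/(ζω_n): ω_n = 4/(ζ·t_s) = 4/(0.210·0.0140) = 1360 rad/s.

ω_n ≈ 1360 rad/s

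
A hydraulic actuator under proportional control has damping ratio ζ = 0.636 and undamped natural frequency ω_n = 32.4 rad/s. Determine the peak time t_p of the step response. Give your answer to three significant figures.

t_p ≈ 0.126 s

The damped frequency is ω_d = ω_n√(1−ζ²) = 32.4·√(1−0.404) = 25.0 rad/s.
Peak time t_p = π/ω_d = π/25.0 = 0.126 s.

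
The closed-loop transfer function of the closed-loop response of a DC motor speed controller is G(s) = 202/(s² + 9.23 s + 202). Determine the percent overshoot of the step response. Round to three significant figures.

Comparing the denominator to s² + 2ζω_n s + ω_n²: ω_n = √202 = 14.2 rad/s, and 2ζω_n = 9.23 so ζ = 9.23/(2·14.2) = 0.325.
%OS = 100·exp(−πζ/√(1−ζ²)) = 34.0%.

%OS ≈ 34.0%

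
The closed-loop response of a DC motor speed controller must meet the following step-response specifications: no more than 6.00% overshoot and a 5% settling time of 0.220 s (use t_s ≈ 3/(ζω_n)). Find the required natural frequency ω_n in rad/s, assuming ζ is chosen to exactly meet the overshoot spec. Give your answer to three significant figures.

From %OS = 100·exp(−πζ/√(1−ζ²)), invert to get ζ = −ln(OS)/√(π² + ln²(OS)) with OS = 0.0600.
−ln 0.0600 = 2.813, so ζ = 2.813/√(π² + 7.915) = 0.667.
From t_s ≈ 3/(ζω_n): ω_n = 3/(ζ·t_s) = 3/(0.667·0.220) = 20.4 rad/s.

ω_n ≈ 20.4 rad/s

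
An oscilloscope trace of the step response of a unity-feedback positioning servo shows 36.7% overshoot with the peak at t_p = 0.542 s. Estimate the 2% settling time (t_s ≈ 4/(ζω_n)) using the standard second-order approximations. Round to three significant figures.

t_s ≈ 2.16 s

From the overshoot, ζ = −ln(OS)/√(π²+ln²(OS)) = 0.304.
From t_p = π/ω_d, ω_d = π/0.542 = 5.80 rad/s, so ω_n = ω_d/√(1−ζ²) = 6.08 rad/s.
t_s ≈ 4/(ζω_n) = 4/(0.304·6.08) = 2.16 s.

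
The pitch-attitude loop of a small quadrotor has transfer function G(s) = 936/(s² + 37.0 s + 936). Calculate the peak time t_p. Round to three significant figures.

t_p ≈ 0.129 s

ω_n = √936 = 30.6 rad/s; ζ = 37.0/(2·30.6) = 0.605.
ω_d = 30.6·√(1 − 0.605²) = 24.4 rad/s. Then t_p = π/ω_d = 0.129 s.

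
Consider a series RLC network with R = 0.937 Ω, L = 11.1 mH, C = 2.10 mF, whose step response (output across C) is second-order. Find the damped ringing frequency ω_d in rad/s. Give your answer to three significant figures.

For a series RLC circuit (capacitor voltage as output), ω_n = 1/√(LC) = 1/√(11.1 mH · 2.10 mF) = 207 rad/s.
ζ = (R/2)·√(C/L) = (0.937/2)·√(2.10 mF/11.1 mH) = 0.204.
ω_d = 207·√(1 − 0.204²) = 203 rad/s.

ω_d ≈ 203 rad/s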